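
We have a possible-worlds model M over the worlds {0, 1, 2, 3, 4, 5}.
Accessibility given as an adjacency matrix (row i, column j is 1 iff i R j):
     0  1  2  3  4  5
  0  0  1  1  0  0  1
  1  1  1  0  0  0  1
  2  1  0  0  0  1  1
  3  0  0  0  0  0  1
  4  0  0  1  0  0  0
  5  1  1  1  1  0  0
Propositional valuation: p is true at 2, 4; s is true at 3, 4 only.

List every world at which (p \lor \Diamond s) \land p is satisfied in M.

2, 4

Let φ = (p \lor \Diamond s) \land p. Evaluate φ at each world:
  0 (successors {1, 2, 5}): φ is false.
  1 (successors {0, 1, 5}): φ is false.
  2 (successors {0, 4, 5}): φ is true.
  3 (successors {5}): φ is false.
  4 (successors {2}): φ is true.
  5 (successors {0, 1, 2, 3}): φ is false.
For instance, at 0:
  At 0: p \lor \Diamond s is false, p is false, so (p \lor \Diamond s) \land p is false.
    At 0: p is false, \Diamond s is false, so p \lor \Diamond s is false.
      At 0: \Diamond s requires s at some successor in {1, 2, 5}.
        At 1: s is false.
        At 2: s is false.
        At 5: s is false.
      So \Diamond s is false at 0.
Satisfying worlds: {2, 4}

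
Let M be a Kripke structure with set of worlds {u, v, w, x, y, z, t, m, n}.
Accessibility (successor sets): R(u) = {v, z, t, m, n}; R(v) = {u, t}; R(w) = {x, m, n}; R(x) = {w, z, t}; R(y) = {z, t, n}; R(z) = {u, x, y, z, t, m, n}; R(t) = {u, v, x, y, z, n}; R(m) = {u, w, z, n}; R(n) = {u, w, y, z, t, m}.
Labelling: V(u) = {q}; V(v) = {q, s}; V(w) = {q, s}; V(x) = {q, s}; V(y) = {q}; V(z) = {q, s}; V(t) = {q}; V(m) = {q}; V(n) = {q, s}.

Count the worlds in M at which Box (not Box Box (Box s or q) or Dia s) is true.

Let φ = Box (not Box Box (Box s or q) or Dia s). Evaluate φ at each world:
  u (successors {v, z, t, m, n}): φ is false.
  v (successors {u, t}): φ is true.
  w (successors {x, m, n}): φ is true.
  x (successors {w, z, t}): φ is true.
  y (successors {z, t, n}): φ is true.
  z (successors {u, x, y, z, t, m, n}): φ is true.
  t (successors {u, v, x, y, z, n}): φ is false.
  m (successors {u, w, z, n}): φ is true.
  n (successors {u, w, y, z, t, m}): φ is true.
For instance, at u:
  At u: Box (not Box Box (Box s or q) or Dia s) requires not Box Box (Box s or q) or Dia s at every successor {v, z, t, m, n}.
    not Box Box (Box s or q) or Dia s fails at v, so Box (not Box Box (Box s or q) or Dia s) is false at u.
      At v: not Box Box (Box s or q) is false, Dia s is false, so not Box Box (Box s or q) or Dia s is false.
Satisfying worlds: {v, w, x, y, z, m, n}

7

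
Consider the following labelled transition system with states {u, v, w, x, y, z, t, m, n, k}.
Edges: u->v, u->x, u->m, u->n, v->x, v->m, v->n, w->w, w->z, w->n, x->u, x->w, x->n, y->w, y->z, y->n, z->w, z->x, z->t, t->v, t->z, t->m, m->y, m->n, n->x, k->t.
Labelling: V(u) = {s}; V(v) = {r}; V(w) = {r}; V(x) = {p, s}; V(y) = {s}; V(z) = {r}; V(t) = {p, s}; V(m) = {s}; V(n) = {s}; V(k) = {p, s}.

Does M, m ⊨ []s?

Recall that []ψ holds at a world iff ψ holds at every accessible world, and <>ψ holds iff ψ holds at some accessible world.
At m: []s requires s at every successor {y, n}.
  At y: s is true.
  At n: s is true.
So []s is true at m.

Yes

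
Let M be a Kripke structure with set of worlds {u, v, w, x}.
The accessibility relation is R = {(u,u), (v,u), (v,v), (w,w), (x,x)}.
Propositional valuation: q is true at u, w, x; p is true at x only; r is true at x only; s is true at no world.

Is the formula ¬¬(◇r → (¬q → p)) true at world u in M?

At u: ¬(◇r → (¬q → p)) is false, so ¬¬(◇r → (¬q → p)) is true.
  At u: ◇r → (¬q → p) is true, so ¬(◇r → (¬q → p)) is false.
    At u: ◇r is false, ¬q → p is true, so ◇r → (¬q → p) is true.
      At u: ◇r requires r at some successor in {u}.
        At u: r is false.
      So ◇r is false at u.

Yes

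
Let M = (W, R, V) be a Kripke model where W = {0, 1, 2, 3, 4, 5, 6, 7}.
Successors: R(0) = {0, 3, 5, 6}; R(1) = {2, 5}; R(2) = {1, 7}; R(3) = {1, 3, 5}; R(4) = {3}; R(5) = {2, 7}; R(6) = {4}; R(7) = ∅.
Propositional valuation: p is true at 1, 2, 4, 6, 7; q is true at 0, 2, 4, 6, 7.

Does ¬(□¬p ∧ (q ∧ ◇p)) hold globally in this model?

Let φ = ¬(□¬p ∧ (q ∧ ◇p)). Evaluate φ at each world:
  0 (successors {0, 3, 5, 6}): φ is true.
  1 (successors {2, 5}): φ is true.
  2 (successors {1, 7}): φ is true.
  3 (successors {1, 3, 5}): φ is true.
  4 (successors {3}): φ is true.
  5 (successors {2, 7}): φ is true.
  6 (successors {4}): φ is true.
  7 (successors ∅): φ is true.
For instance, at 2:
  At 2: □¬p ∧ (q ∧ ◇p) is false, so ¬(□¬p ∧ (q ∧ ◇p)) is true.
    At 2: □¬p is false, q ∧ ◇p is true, so □¬p ∧ (q ∧ ◇p) is false.
      At 2: □¬p requires ¬p at every successor {1, 7}.
        ¬p fails at 1, so □¬p is false at 2.
      At 2: q is true, ◇p is true, so q ∧ ◇p is true.

Yes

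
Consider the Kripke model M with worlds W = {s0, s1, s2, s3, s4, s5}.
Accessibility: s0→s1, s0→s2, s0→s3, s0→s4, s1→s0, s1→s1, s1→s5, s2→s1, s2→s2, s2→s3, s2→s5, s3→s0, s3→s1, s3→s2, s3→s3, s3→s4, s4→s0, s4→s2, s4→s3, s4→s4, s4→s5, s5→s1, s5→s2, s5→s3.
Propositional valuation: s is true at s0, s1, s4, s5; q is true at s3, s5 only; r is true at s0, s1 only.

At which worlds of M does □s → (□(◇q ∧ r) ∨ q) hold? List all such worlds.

s0, s2, s3, s4, s5

Let φ = □s → (□(◇q ∧ r) ∨ q). Evaluate φ at each world:
  s0 (successors {s1, s2, s3, s4}): φ is true.
  s1 (successors {s0, s1, s5}): φ is false.
  s2 (successors {s1, s2, s3, s5}): φ is true.
  s3 (successors {s0, s1, s2, s3, s4}): φ is true.
  s4 (successors {s0, s2, s3, s4, s5}): φ is true.
  s5 (successors {s1, s2, s3}): φ is true.
For instance, at s2:
  At s2: □s is false, □(◇q ∧ r) ∨ q is false, so □s → (□(◇q ∧ r) ∨ q) is true.
    At s2: □s requires s at every successor {s1, s2, s3, s5}.
      s fails at s2, so □s is false at s2.
    At s2: □(◇q ∧ r) is false, q is false, so □(◇q ∧ r) ∨ q is false.
      At s2: □(◇q ∧ r) requires ◇q ∧ r at every successor {s1, s2, s3, s5}.
        ◇q ∧ r fails at s2, so □(◇q ∧ r) is false at s2.
Satisfying worlds: {s0, s2, s3, s4, s5}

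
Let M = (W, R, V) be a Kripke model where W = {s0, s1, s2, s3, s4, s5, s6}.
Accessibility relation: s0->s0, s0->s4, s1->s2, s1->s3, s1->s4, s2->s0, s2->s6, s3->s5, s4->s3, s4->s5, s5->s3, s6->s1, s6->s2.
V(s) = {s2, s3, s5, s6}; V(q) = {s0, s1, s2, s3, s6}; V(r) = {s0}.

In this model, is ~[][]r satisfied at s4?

At s4: [][]r is false, so ~[][]r is true.
  At s4: [][]r requires []r at every successor {s3, s5}.
    []r fails at s3, so [][]r is false at s4.
      At s3: []r requires r at every successor {s5}.
        r fails at s5, so []r is false at s3.

Yes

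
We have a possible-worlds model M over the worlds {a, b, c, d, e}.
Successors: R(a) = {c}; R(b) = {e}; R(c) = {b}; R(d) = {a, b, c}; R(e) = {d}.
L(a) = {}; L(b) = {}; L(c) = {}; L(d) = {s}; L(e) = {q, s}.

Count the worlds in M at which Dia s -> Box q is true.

Let φ = Dia s -> Box q. Evaluate φ at each world:
  a (successors {c}): φ is true.
  b (successors {e}): φ is true.
  c (successors {b}): φ is true.
  d (successors {a, b, c}): φ is true.
  e (successors {d}): φ is false.
For instance, at d:
  At d: Dia s is false, Box q is false, so Dia s -> Box q is true.
    At d: Dia s requires s at some successor in {a, b, c}.
      At a: s is false.
      At b: s is false.
      At c: s is false.
    So Dia s is false at d.
    At d: Box q requires q at every successor {a, b, c}.
      q fails at a, so Box q is false at d.
Satisfying worlds: {a, b, c, d}

4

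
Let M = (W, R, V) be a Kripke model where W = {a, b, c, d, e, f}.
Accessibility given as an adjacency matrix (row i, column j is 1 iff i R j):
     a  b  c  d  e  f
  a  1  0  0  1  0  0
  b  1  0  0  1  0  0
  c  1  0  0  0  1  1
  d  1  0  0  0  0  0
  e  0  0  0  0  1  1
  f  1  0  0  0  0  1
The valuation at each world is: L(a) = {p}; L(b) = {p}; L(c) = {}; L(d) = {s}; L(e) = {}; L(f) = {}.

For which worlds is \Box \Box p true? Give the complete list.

Let φ = \Box \Box p. Evaluate φ at each world:
  a (successors {a, d}): φ is false.
  b (successors {a, d}): φ is false.
  c (successors {a, e, f}): φ is false.
  d (successors {a}): φ is false.
  e (successors {e, f}): φ is false.
  f (successors {a, f}): φ is false.
For instance, at e:
  At e: \Box \Box p requires \Box p at every successor {e, f}.
    \Box p fails at e, so \Box \Box p is false at e.
      At e: \Box p requires p at every successor {e, f}.
        p fails at e, so \Box p is false at e.
Satisfying worlds: none.

none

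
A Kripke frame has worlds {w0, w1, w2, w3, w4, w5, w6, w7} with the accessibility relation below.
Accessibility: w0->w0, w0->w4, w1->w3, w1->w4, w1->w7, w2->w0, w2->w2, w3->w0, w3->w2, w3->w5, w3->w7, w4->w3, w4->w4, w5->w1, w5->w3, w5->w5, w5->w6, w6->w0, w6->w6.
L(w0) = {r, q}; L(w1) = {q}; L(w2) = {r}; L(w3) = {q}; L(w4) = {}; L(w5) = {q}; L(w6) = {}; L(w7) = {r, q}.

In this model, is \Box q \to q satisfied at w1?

At w1: \Box q is false, q is true, so \Box q \to q is true.
  At w1: \Box q requires q at every successor {w3, w4, w7}.
    q fails at w4, so \Box q is false at w1.

Yes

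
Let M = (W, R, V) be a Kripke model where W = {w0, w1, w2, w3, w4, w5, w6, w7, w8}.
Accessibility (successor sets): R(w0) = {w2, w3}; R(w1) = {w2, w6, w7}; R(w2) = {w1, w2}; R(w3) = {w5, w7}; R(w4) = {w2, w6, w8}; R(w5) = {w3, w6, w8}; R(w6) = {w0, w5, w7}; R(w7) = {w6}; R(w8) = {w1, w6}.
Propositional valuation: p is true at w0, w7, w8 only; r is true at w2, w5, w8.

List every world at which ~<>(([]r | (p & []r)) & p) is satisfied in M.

Let φ = ~<>(([]r | (p & []r)) & p). Evaluate φ at each world:
  w0 (successors {w2, w3}): φ is true.
  w1 (successors {w2, w6, w7}): φ is true.
  w2 (successors {w1, w2}): φ is true.
  w3 (successors {w5, w7}): φ is true.
  w4 (successors {w2, w6, w8}): φ is true.
  w5 (successors {w3, w6, w8}): φ is true.
  w6 (successors {w0, w5, w7}): φ is true.
  w7 (successors {w6}): φ is true.
  w8 (successors {w1, w6}): φ is true.
For instance, at w0:
  At w0: <>(([]r | (p & []r)) & p) is false, so ~<>(([]r | (p & []r)) & p) is true.
    At w0: <>(([]r | (p & []r)) & p) requires ([]r | (p & []r)) & p at some successor in {w2, w3}.
      At w2: ([]r | (p & []r)) & p is false.
      At w3: ([]r | (p & []r)) & p is false.
    So <>(([]r | (p & []r)) & p) is false at w0.
Satisfying worlds: {w0, w1, w2, w3, w4, w5, w6, w7, w8}

w0, w1, w2, w3, w4, w5, w6, w7, w8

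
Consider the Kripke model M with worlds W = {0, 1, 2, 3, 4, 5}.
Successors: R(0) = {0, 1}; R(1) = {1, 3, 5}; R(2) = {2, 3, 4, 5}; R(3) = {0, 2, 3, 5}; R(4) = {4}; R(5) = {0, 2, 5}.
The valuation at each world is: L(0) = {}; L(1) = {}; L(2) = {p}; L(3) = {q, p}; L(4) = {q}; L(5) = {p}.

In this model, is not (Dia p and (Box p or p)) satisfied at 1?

Yes

Recall that Box ψ holds at a world iff ψ holds at every accessible world, and Dia ψ holds iff ψ holds at some accessible world.
At 1: Dia p and (Box p or p) is false, so not (Dia p and (Box p or p)) is true.
  At 1: Dia p is true, Box p or p is false, so Dia p and (Box p or p) is false.
    At 1: Dia p requires p at some successor in {1, 3, 5}.
      p holds at 3, so Dia p is true at 1.
    At 1: Box p is false, p is false, so Box p or p is false.
      At 1: Box p requires p at every successor {1, 3, 5}.
        p fails at 1, so Box p is false at 1.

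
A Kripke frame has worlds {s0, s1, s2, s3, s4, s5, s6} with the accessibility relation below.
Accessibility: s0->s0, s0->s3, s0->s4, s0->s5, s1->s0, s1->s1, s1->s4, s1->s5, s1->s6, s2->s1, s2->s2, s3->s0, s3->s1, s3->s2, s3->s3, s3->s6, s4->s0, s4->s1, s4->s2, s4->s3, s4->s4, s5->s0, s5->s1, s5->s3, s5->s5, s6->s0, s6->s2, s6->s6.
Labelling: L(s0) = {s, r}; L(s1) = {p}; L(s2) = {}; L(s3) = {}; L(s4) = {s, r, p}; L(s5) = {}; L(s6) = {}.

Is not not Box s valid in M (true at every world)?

No

Recall that Box ψ holds at a world iff ψ holds at every accessible world, and Dia ψ holds iff ψ holds at some accessible world.
Let φ = not not Box s. Evaluate φ at each world:
  s0 (successors {s0, s3, s4, s5}): φ is false.
  s1 (successors {s0, s1, s4, s5, s6}): φ is false.
  s2 (successors {s1, s2}): φ is false.
  s3 (successors {s0, s1, s2, s3, s6}): φ is false.
  s4 (successors {s0, s1, s2, s3, s4}): φ is false.
  s5 (successors {s0, s1, s3, s5}): φ is false.
  s6 (successors {s0, s2, s6}): φ is false.
Detail at s0 (counterexample):
  At s0: not Box s is true, so not not Box s is false.
    At s0: Box s is false, so not Box s is true.
      At s0: Box s requires s at every successor {s0, s3, s4, s5}.
        s fails at s3, so Box s is false at s0.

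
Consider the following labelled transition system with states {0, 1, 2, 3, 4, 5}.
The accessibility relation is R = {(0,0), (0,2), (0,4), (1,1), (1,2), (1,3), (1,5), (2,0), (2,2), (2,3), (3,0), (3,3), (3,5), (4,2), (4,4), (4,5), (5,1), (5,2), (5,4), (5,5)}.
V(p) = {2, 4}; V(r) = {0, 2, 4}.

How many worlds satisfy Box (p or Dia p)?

3

Let φ = Box (p or Dia p). Evaluate φ at each world:
  0 (successors {0, 2, 4}): φ is true.
  1 (successors {1, 2, 3, 5}): φ is false.
  2 (successors {0, 2, 3}): φ is false.
  3 (successors {0, 3, 5}): φ is false.
  4 (successors {2, 4, 5}): φ is true.
  5 (successors {1, 2, 4, 5}): φ is true.
For instance, at 4:
  At 4: Box (p or Dia p) requires p or Dia p at every successor {2, 4, 5}.
      At 2: p is true, Dia p is true, so p or Dia p is true.
      At 4: p is true, Dia p is true, so p or Dia p is true.
      At 5: p is false, Dia p is true, so p or Dia p is true.
  So Box (p or Dia p) is true at 4.
Satisfying worlds: {0, 4, 5}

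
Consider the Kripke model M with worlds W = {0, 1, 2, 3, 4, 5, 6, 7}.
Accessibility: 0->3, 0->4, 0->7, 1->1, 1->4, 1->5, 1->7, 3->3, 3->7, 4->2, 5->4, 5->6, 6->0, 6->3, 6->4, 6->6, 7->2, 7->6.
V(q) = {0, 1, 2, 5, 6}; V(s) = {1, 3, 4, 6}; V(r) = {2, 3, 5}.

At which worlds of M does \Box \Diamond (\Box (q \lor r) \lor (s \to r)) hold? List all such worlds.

0, 1, 2, 3, 5, 6

Let φ = \Box \Diamond (\Box (q \lor r) \lor (s \to r)). Evaluate φ at each world:
  0 (successors {3, 4, 7}): φ is true.
  1 (successors {1, 4, 5, 7}): φ is true.
  2 (successors ∅): φ is true.
  3 (successors {3, 7}): φ is true.
  4 (successors {2}): φ is false.
  5 (successors {4, 6}): φ is true.
  6 (successors {0, 3, 4, 6}): φ is true.
  7 (successors {2, 6}): φ is false.
For instance, at 7:
  At 7: \Box \Diamond (\Box (q \lor r) \lor (s \to r)) requires \Diamond (\Box (q \lor r) \lor (s \to r)) at every successor {2, 6}.
    \Diamond (\Box (q \lor r) \lor (s \to r)) fails at 2, so \Box \Diamond (\Box (q \lor r) \lor (s \to r)) is false at 7.
      At 2: no accessible worlds, so \Diamond (\Box (q \lor r) \lor (s \to r)) is false.
Satisfying worlds: {0, 1, 2, 3, 5, 6}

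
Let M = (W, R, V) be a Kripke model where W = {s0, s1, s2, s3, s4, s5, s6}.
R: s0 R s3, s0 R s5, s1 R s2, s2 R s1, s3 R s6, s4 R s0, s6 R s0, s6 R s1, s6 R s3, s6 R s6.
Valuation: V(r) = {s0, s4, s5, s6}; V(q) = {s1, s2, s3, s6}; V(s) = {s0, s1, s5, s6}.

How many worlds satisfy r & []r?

Let φ = r & []r. Evaluate φ at each world:
  s0 (successors {s3, s5}): φ is false.
  s1 (successors {s2}): φ is false.
  s2 (successors {s1}): φ is false.
  s3 (successors {s6}): φ is false.
  s4 (successors {s0}): φ is true.
  s5 (successors ∅): φ is true.
  s6 (successors {s0, s1, s3, s6}): φ is false.
For instance, at s3:
  At s3: r is false, []r is true, so r & []r is false.
    At s3: []r requires r at every successor {s6}.
      At s6: r is true.
    So []r is true at s3.
Satisfying worlds: {s4, s5}

2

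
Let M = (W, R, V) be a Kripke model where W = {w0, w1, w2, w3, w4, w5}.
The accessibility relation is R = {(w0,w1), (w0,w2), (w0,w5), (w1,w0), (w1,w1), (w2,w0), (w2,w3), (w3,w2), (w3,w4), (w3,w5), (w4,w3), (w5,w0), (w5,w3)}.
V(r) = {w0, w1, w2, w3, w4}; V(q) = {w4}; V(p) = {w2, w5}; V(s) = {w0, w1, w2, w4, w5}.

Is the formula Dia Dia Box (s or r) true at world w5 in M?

Yes

At w5: Dia Dia Box (s or r) requires Dia Box (s or r) at some successor in {w0, w3}.
  Dia Box (s or r) holds at w0, so Dia Dia Box (s or r) is true at w5.
    At w0: Dia Box (s or r) requires Box (s or r) at some successor in {w1, w2, w5}.
      Box (s or r) holds at w1, so Dia Box (s or r) is true at w0.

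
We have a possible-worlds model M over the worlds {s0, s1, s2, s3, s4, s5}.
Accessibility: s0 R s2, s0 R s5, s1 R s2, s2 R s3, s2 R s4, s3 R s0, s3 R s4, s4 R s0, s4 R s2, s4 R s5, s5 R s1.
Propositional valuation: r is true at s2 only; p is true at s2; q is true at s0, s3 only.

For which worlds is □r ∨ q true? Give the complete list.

s0, s1, s3

Let φ = □r ∨ q. Evaluate φ at each world:
  s0 (successors {s2, s5}): φ is true.
  s1 (successors {s2}): φ is true.
  s2 (successors {s3, s4}): φ is false.
  s3 (successors {s0, s4}): φ is true.
  s4 (successors {s0, s2, s5}): φ is false.
  s5 (successors {s1}): φ is false.
For instance, at s3:
  At s3: □r is false, q is true, so □r ∨ q is true.
    At s3: □r requires r at every successor {s0, s4}.
      r fails at s0, so □r is false at s3.
Satisfying worlds: {s0, s1, s3}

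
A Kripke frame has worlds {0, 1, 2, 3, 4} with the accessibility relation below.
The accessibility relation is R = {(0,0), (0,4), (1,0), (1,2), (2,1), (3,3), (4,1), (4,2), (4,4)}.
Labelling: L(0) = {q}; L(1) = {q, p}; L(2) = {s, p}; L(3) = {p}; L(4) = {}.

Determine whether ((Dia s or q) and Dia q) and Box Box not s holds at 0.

No

Recall that Box ψ holds at a world iff ψ holds at every accessible world, and Dia ψ holds iff ψ holds at some accessible world.
At 0: (Dia s or q) and Dia q is true, Box Box not s is false, so ((Dia s or q) and Dia q) and Box Box not s is false.
  At 0: Dia s or q is true, Dia q is true, so (Dia s or q) and Dia q is true.
    At 0: Dia s is false, q is true, so Dia s or q is true.
      At 0: Dia s requires s at some successor in {0, 4}.
        At 0: s is false.
        At 4: s is false.
      So Dia s is false at 0.
    At 0: Dia q requires q at some successor in {0, 4}.
      q holds at 0, so Dia q is true at 0.
  At 0: Box Box not s requires Box not s at every successor {0, 4}.
    Box not s fails at 4, so Box Box not s is false at 0.
      At 4: Box not s requires not s at every successor {1, 2, 4}.
        not s fails at 2, so Box not s is false at 4.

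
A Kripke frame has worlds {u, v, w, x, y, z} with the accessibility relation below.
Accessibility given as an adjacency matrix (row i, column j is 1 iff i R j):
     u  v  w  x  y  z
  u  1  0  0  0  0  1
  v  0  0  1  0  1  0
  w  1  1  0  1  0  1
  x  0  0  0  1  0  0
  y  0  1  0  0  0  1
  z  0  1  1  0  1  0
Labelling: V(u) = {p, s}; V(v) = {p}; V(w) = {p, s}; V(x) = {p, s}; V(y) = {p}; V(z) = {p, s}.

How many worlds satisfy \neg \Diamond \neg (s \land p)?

Let φ = \neg \Diamond \neg (s \land p). Evaluate φ at each world:
  u (successors {u, z}): φ is true.
  v (successors {w, y}): φ is false.
  w (successors {u, v, x, z}): φ is false.
  x (successors {x}): φ is true.
  y (successors {v, z}): φ is false.
  z (successors {v, w, y}): φ is false.
For instance, at x:
  At x: \Diamond \neg (s \land p) is false, so \neg \Diamond \neg (s \land p) is true.
    At x: \Diamond \neg (s \land p) requires \neg (s \land p) at some successor in {x}.
      At x: \neg (s \land p) is false.
    So \Diamond \neg (s \land p) is false at x.
Satisfying worlds: {u, x}

2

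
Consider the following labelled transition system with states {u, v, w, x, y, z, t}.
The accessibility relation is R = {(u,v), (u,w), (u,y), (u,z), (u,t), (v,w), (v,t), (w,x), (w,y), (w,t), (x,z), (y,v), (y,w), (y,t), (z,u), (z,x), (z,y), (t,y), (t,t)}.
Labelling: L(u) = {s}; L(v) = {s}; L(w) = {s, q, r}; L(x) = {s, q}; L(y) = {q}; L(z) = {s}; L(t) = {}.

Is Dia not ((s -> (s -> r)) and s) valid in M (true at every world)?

Recall that Dia ψ holds at a world iff ψ holds at some accessible world.
Let φ = Dia not ((s -> (s -> r)) and s). Evaluate φ at each world:
  u (successors {v, w, y, z, t}): φ is true.
  v (successors {w, t}): φ is true.
  w (successors {x, y, t}): φ is true.
  x (successors {z}): φ is true.
  y (successors {v, w, t}): φ is true.
  z (successors {u, x, y}): φ is true.
  t (successors {y, t}): φ is true.
For instance, at u:
  At u: Dia not ((s -> (s -> r)) and s) requires not ((s -> (s -> r)) and s) at some successor in {v, w, y, z, t}.
    not ((s -> (s -> r)) and s) holds at v, so Dia not ((s -> (s -> r)) and s) is true at u.

Yes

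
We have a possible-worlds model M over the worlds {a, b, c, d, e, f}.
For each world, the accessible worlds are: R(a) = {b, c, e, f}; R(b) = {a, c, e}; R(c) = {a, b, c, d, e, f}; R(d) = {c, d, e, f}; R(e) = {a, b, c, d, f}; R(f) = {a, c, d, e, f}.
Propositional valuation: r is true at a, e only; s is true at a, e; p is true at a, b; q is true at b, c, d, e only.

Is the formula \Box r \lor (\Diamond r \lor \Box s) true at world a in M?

Yes

Recall that \Box ψ holds at a world iff ψ holds at every accessible world, and \Diamond ψ holds iff ψ holds at some accessible world.
At a: \Box r is false, \Diamond r \lor \Box s is true, so \Box r \lor (\Diamond r \lor \Box s) is true.
  At a: \Box r requires r at every successor {b, c, e, f}.
    r fails at b, so \Box r is false at a.
  At a: \Diamond r is true, \Box s is false, so \Diamond r \lor \Box s is true.
    At a: \Diamond r requires r at some successor in {b, c, e, f}.
      r holds at e, so \Diamond r is true at a.
    At a: \Box s requires s at every successor {b, c, e, f}.
      s fails at b, so \Box s is false at a.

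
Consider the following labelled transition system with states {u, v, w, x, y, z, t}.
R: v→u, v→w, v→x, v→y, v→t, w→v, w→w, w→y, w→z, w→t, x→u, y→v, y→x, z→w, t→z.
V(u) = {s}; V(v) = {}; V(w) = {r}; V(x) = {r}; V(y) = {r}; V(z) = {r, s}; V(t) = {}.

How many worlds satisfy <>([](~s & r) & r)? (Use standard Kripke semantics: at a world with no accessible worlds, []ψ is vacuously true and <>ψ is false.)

2

Let φ = <>([](~s & r) & r). Evaluate φ at each world:
  u (successors ∅): φ is false.
  v (successors {u, w, x, y, t}): φ is false.
  w (successors {v, w, y, z, t}): φ is true.
  x (successors {u}): φ is false.
  y (successors {v, x}): φ is false.
  z (successors {w}): φ is false.
  t (successors {z}): φ is true.
For instance, at v:
  At v: <>([](~s & r) & r) requires [](~s & r) & r at some successor in {u, w, x, y, t}.
    At u: [](~s & r) & r is false.
    At w: [](~s & r) & r is false.
    At x: [](~s & r) & r is false.
    At y: [](~s & r) & r is false.
    At t: [](~s & r) & r is false.
  So <>([](~s & r) & r) is false at v.
Satisfying worlds: {w, t}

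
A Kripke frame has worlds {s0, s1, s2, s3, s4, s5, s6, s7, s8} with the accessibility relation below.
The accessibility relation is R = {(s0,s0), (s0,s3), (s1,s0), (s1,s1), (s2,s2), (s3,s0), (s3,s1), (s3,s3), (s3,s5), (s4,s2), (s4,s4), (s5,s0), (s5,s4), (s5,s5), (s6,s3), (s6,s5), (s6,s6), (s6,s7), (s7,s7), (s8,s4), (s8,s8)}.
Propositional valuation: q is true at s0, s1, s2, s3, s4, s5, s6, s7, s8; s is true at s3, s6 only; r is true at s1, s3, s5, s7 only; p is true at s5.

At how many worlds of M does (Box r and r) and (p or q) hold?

1

Recall that Box ψ holds at a world iff ψ holds at every accessible world, and Dia ψ holds iff ψ holds at some accessible world.
Let φ = (Box r and r) and (p or q). Evaluate φ at each world:
  s0 (successors {s0, s3}): φ is false.
  s1 (successors {s0, s1}): φ is false.
  s2 (successors {s2}): φ is false.
  s3 (successors {s0, s1, s3, s5}): φ is false.
  s4 (successors {s2, s4}): φ is false.
  s5 (successors {s0, s4, s5}): φ is false.
  s6 (successors {s3, s5, s6, s7}): φ is false.
  s7 (successors {s7}): φ is true.
  s8 (successors {s4, s8}): φ is false.
For instance, at s8:
  At s8: Box r and r is false, p or q is true, so (Box r and r) and (p or q) is false.
    At s8: Box r is false, r is false, so Box r and r is false.
      At s8: Box r requires r at every successor {s4, s8}.
        r fails at s4, so Box r is false at s8.
Satisfying worlds: {s7}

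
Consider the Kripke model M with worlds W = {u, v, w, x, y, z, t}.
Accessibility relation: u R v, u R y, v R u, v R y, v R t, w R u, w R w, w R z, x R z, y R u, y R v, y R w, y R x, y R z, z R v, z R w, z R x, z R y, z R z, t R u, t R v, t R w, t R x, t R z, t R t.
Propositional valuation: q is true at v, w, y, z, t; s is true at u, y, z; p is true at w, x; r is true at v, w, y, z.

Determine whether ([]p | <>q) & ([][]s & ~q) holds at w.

No

At w: []p | <>q is true, [][]s & ~q is false, so ([]p | <>q) & ([][]s & ~q) is false.
  At w: []p is false, <>q is true, so []p | <>q is true.
    At w: []p requires p at every successor {u, w, z}.
      p fails at u, so []p is false at w.
    At w: <>q requires q at some successor in {u, w, z}.
      q holds at w, so <>q is true at w.
  At w: [][]s is false, ~q is false, so [][]s & ~q is false.
    At w: [][]s requires []s at every successor {u, w, z}.
      []s fails at u, so [][]s is false at w.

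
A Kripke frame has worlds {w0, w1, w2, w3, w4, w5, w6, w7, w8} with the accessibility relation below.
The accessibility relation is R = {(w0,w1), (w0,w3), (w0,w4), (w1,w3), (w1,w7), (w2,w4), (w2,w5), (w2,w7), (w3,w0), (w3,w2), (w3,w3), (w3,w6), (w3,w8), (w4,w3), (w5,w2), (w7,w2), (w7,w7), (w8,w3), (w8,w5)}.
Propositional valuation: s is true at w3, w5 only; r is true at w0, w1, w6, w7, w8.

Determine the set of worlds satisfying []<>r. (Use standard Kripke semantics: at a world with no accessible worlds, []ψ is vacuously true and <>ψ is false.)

Recall that []ψ holds at a world iff ψ holds at every accessible world, and <>ψ holds iff ψ holds at some accessible world.
Let φ = []<>r. Evaluate φ at each world:
  w0 (successors {w1, w3, w4}): φ is false.
  w1 (successors {w3, w7}): φ is true.
  w2 (successors {w4, w5, w7}): φ is false.
  w3 (successors {w0, w2, w3, w6, w8}): φ is false.
  w4 (successors {w3}): φ is true.
  w5 (successors {w2}): φ is true.
  w6 (successors ∅): φ is true.
  w7 (successors {w2, w7}): φ is true.
  w8 (successors {w3, w5}): φ is false.
For instance, at w0:
  At w0: []<>r requires <>r at every successor {w1, w3, w4}.
    <>r fails at w4, so []<>r is false at w0.
      At w4: <>r requires r at some successor in {w3}.
        At w3: r is false.
      So <>r is false at w4.
Satisfying worlds: {w1, w4, w5, w6, w7}

w1, w4, w5, w6, w7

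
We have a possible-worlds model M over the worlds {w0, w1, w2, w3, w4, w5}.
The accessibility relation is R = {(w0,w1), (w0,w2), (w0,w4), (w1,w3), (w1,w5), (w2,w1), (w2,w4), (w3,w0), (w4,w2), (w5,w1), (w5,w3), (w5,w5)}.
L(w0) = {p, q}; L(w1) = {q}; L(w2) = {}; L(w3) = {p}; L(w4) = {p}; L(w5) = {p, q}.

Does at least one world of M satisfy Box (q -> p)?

Let φ = Box (q -> p). Evaluate φ at each world:
  w0 (successors {w1, w2, w4}): φ is false.
  w1 (successors {w3, w5}): φ is true.
  w2 (successors {w1, w4}): φ is false.
  w3 (successors {w0}): φ is true.
  w4 (successors {w2}): φ is true.
  w5 (successors {w1, w3, w5}): φ is false.
Detail at w1 (witness):
  At w1: Box (q -> p) requires q -> p at every successor {w3, w5}.
    At w3: q -> p is true.
    At w5: q -> p is true.
  So Box (q -> p) is true at w1.

Yes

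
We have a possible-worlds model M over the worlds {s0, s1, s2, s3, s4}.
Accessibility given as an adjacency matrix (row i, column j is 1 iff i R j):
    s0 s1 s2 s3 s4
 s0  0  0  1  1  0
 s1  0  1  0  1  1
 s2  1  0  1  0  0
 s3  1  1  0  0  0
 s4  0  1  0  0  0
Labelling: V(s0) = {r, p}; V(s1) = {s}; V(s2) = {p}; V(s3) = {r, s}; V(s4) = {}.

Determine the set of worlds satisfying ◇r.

s0, s1, s2, s3

Let φ = ◇r. Evaluate φ at each world:
  s0 (successors {s2, s3}): φ is true.
  s1 (successors {s1, s3, s4}): φ is true.
  s2 (successors {s0, s2}): φ is true.
  s3 (successors {s0, s1}): φ is true.
  s4 (successors {s1}): φ is false.
For instance, at s3:
  At s3: ◇r requires r at some successor in {s0, s1}.
    r holds at s0, so ◇r is true at s3.
Satisfying worlds: {s0, s1, s2, s3}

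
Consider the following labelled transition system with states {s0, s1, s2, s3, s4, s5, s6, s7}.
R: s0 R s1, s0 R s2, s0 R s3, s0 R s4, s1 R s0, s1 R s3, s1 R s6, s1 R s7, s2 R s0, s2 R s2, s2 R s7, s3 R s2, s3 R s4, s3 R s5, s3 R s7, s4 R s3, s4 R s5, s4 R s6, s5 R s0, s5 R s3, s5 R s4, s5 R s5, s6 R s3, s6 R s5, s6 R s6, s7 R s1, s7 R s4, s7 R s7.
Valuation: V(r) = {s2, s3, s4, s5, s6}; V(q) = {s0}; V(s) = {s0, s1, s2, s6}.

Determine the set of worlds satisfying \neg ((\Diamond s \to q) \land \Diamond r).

Let φ = \neg ((\Diamond s \to q) \land \Diamond r). Evaluate φ at each world:
  s0 (successors {s1, s2, s3, s4}): φ is false.
  s1 (successors {s0, s3, s6, s7}): φ is true.
  s2 (successors {s0, s2, s7}): φ is true.
  s3 (successors {s2, s4, s5, s7}): φ is true.
  s4 (successors {s3, s5, s6}): φ is true.
  s5 (successors {s0, s3, s4, s5}): φ is true.
  s6 (successors {s3, s5, s6}): φ is true.
  s7 (successors {s1, s4, s7}): φ is true.
For instance, at s1:
  At s1: (\Diamond s \to q) \land \Diamond r is false, so \neg ((\Diamond s \to q) \land \Diamond r) is true.
    At s1: \Diamond s \to q is false, \Diamond r is true, so (\Diamond s \to q) \land \Diamond r is false.
      At s1: \Diamond s is true, q is false, so \Diamond s \to q is false.
      At s1: \Diamond r requires r at some successor in {s0, s3, s6, s7}.
        r holds at s3, so \Diamond r is true at s1.
Satisfying worlds: {s1, s2, s3, s4, s5, s6, s7}

s1, s2, s3, s4, s5, s6, s7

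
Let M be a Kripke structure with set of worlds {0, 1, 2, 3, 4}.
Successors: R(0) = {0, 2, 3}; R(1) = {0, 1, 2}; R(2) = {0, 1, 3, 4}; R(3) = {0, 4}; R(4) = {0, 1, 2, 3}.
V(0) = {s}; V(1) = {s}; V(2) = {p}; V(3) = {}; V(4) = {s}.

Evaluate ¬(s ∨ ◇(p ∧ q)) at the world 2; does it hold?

Yes

Recall that ◇ψ holds at a world iff ψ holds at some accessible world.
At 2: s ∨ ◇(p ∧ q) is false, so ¬(s ∨ ◇(p ∧ q)) is true.
  At 2: s is false, ◇(p ∧ q) is false, so s ∨ ◇(p ∧ q) is false.
    At 2: ◇(p ∧ q) requires p ∧ q at some successor in {0, 1, 3, 4}.
      At 0: p ∧ q is false.
      At 1: p ∧ q is false.
      At 3: p ∧ q is false.
      At 4: p ∧ q is false.
    So ◇(p ∧ q) is false at 2.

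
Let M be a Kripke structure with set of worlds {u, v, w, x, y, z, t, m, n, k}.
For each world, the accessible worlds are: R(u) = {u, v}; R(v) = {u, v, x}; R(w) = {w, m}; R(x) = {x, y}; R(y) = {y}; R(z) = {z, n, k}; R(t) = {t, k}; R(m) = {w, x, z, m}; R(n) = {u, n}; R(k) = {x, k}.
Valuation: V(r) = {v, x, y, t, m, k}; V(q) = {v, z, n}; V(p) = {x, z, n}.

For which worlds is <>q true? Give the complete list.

Recall that <>ψ holds at a world iff ψ holds at some accessible world.
Let φ = <>q. Evaluate φ at each world:
  u (successors {u, v}): φ is true.
  v (successors {u, v, x}): φ is true.
  w (successors {w, m}): φ is false.
  x (successors {x, y}): φ is false.
  y (successors {y}): φ is false.
  z (successors {z, n, k}): φ is true.
  t (successors {t, k}): φ is false.
  m (successors {w, x, z, m}): φ is true.
  n (successors {u, n}): φ is true.
  k (successors {x, k}): φ is false.
For instance, at k:
  At k: <>q requires q at some successor in {x, k}.
    At x: q is false.
    At k: q is false.
  So <>q is false at k.
Satisfying worlds: {u, v, z, m, n}

u, v, z, m, n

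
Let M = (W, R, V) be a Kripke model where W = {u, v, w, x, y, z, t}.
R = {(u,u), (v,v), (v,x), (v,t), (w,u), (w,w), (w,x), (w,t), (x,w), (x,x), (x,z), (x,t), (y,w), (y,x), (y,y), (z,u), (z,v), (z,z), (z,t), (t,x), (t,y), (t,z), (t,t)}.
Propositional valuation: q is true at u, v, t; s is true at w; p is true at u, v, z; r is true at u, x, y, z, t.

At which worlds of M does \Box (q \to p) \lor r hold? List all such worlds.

u, x, y, z, t

Let φ = \Box (q \to p) \lor r. Evaluate φ at each world:
  u (successors {u}): φ is true.
  v (successors {v, x, t}): φ is false.
  w (successors {u, w, x, t}): φ is false.
  x (successors {w, x, z, t}): φ is true.
  y (successors {w, x, y}): φ is true.
  z (successors {u, v, z, t}): φ is true.
  t (successors {x, y, z, t}): φ is true.
For instance, at w:
  At w: \Box (q \to p) is false, r is false, so \Box (q \to p) \lor r is false.
    At w: \Box (q \to p) requires q \to p at every successor {u, w, x, t}.
      q \to p fails at t, so \Box (q \to p) is false at w.
Satisfying worlds: {u, x, y, z, t}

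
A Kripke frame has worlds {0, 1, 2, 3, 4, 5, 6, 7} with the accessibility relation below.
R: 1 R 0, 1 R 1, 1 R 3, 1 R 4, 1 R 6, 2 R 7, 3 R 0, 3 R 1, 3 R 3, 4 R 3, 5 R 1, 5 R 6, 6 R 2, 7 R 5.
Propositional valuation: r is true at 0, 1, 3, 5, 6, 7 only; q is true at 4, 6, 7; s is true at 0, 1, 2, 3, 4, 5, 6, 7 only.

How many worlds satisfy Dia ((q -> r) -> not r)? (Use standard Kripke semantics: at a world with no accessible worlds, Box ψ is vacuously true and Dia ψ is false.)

Let φ = Dia ((q -> r) -> not r). Evaluate φ at each world:
  0 (successors ∅): φ is false.
  1 (successors {0, 1, 3, 4, 6}): φ is true.
  2 (successors {7}): φ is false.
  3 (successors {0, 1, 3}): φ is false.
  4 (successors {3}): φ is false.
  5 (successors {1, 6}): φ is false.
  6 (successors {2}): φ is true.
  7 (successors {5}): φ is false.
For instance, at 6:
  At 6: Dia ((q -> r) -> not r) requires (q -> r) -> not r at some successor in {2}.
    (q -> r) -> not r holds at 2, so Dia ((q -> r) -> not r) is true at 6.
Satisfying worlds: {1, 6}

2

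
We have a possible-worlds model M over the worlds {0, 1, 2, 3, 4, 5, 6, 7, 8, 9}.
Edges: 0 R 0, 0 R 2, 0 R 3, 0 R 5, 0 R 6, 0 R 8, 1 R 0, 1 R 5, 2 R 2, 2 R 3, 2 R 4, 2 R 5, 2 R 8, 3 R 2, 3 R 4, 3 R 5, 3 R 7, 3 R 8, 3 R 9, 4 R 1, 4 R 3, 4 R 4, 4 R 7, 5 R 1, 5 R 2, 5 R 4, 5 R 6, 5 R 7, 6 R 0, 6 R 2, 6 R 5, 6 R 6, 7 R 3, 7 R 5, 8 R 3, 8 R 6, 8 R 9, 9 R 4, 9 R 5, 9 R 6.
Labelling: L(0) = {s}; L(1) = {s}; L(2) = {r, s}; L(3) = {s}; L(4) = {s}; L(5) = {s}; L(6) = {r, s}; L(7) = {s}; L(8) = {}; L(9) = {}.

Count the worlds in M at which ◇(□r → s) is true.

Let φ = ◇(□r → s). Evaluate φ at each world:
  0 (successors {0, 2, 3, 5, 6, 8}): φ is true.
  1 (successors {0, 5}): φ is true.
  2 (successors {2, 3, 4, 5, 8}): φ is true.
  3 (successors {2, 4, 5, 7, 8, 9}): φ is true.
  4 (successors {1, 3, 4, 7}): φ is true.
  5 (successors {1, 2, 4, 6, 7}): φ is true.
  6 (successors {0, 2, 5, 6}): φ is true.
  7 (successors {3, 5}): φ is true.
  8 (successors {3, 6, 9}): φ is true.
  9 (successors {4, 5, 6}): φ is true.
For instance, at 7:
  At 7: ◇(□r → s) requires □r → s at some successor in {3, 5}.
    □r → s holds at 3, so ◇(□r → s) is true at 7.
      At 3: □r is false, s is true, so □r → s is true.
Satisfying worlds: {0, 1, 2, 3, 4, 5, 6, 7, 8, 9}

10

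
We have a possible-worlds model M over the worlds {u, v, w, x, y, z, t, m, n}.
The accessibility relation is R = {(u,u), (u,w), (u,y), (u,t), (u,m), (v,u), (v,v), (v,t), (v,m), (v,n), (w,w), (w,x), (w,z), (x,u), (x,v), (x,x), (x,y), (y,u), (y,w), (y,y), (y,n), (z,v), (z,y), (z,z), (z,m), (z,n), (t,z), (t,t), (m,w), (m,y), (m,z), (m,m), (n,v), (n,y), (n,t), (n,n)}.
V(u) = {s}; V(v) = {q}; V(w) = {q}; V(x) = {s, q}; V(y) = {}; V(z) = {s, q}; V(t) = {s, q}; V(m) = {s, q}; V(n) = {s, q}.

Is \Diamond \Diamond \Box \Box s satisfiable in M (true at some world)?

Let φ = \Diamond \Diamond \Box \Box s. Evaluate φ at each world:
  u (successors {u, w, y, t, m}): φ is false.
  v (successors {u, v, t, m, n}): φ is false.
  w (successors {w, x, z}): φ is false.
  x (successors {u, v, x, y}): φ is false.
  y (successors {u, w, y, n}): φ is false.
  z (successors {v, y, z, m, n}): φ is false.
  t (successors {z, t}): φ is false.
  m (successors {w, y, z, m}): φ is false.
  n (successors {v, y, t, n}): φ is false.
For instance, at u:
  At u: \Diamond \Diamond \Box \Box s requires \Diamond \Box \Box s at some successor in {u, w, y, t, m}.
    At u: \Diamond \Box \Box s is false.
    At w: \Diamond \Box \Box s is false.
    At y: \Diamond \Box \Box s is false.
    At t: \Diamond \Box \Box s is false.
    At m: \Diamond \Box \Box s is false.
  So \Diamond \Diamond \Box \Box s is false at u.

No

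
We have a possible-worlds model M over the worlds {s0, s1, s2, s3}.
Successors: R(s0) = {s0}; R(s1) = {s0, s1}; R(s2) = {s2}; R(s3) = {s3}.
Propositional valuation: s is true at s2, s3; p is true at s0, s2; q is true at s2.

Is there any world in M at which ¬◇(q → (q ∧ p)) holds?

No

Let φ = ¬◇(q → (q ∧ p)). Evaluate φ at each world:
  s0 (successors {s0}): φ is false.
  s1 (successors {s0, s1}): φ is false.
  s2 (successors {s2}): φ is false.
  s3 (successors {s3}): φ is false.
For instance, at s0:
  At s0: ◇(q → (q ∧ p)) is true, so ¬◇(q → (q ∧ p)) is false.
    At s0: ◇(q → (q ∧ p)) requires q → (q ∧ p) at some successor in {s0}.
      q → (q ∧ p) holds at s0, so ◇(q → (q ∧ p)) is true at s0.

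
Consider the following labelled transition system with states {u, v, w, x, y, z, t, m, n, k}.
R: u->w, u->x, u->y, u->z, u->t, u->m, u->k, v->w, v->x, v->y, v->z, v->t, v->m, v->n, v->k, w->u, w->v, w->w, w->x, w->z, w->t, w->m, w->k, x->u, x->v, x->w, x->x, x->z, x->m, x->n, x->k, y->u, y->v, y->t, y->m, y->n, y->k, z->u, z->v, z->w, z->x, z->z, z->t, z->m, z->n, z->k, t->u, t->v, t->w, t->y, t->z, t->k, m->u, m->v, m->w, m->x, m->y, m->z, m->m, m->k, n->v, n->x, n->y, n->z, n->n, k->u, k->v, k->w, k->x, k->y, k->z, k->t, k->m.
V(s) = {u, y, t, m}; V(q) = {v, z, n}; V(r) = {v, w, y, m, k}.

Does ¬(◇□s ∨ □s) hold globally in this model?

Yes

Recall that □ψ holds at a world iff ψ holds at every accessible world, and ◇ψ holds iff ψ holds at some accessible world.
Let φ = ¬(◇□s ∨ □s). Evaluate φ at each world:
  u (successors {w, x, y, z, t, m, k}): φ is true.
  v (successors {w, x, y, z, t, m, n, k}): φ is true.
  w (successors {u, v, w, x, z, t, m, k}): φ is true.
  x (successors {u, v, w, x, z, m, n, k}): φ is true.
  y (successors {u, v, t, m, n, k}): φ is true.
  z (successors {u, v, w, x, z, t, m, n, k}): φ is true.
  t (successors {u, v, w, y, z, k}): φ is true.
  m (successors {u, v, w, x, y, z, m, k}): φ is true.
  n (successors {v, x, y, z, n}): φ is true.
  k (successors {u, v, w, x, y, z, t, m}): φ is true.
For instance, at t:
  At t: ◇□s ∨ □s is false, so ¬(◇□s ∨ □s) is true.
    At t: ◇□s is false, □s is false, so ◇□s ∨ □s is false.
      At t: ◇□s requires □s at some successor in {u, v, w, y, z, k}.
        At u: □s is false.
        At v: □s is false.
        At w: □s is false.
        At y: □s is false.
        At z: □s is false.
        At k: □s is false.
      So ◇□s is false at t.
      At t: □s requires s at every successor {u, v, w, y, z, k}.
        s fails at v, so □s is false at t.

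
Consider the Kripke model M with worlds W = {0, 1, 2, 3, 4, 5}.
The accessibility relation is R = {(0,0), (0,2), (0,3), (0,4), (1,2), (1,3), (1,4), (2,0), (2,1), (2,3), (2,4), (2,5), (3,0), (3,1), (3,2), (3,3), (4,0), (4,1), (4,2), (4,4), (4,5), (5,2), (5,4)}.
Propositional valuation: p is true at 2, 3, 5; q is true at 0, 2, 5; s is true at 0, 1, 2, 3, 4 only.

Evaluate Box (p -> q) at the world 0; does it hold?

At 0: Box (p -> q) requires p -> q at every successor {0, 2, 3, 4}.
  p -> q fails at 3, so Box (p -> q) is false at 0.

No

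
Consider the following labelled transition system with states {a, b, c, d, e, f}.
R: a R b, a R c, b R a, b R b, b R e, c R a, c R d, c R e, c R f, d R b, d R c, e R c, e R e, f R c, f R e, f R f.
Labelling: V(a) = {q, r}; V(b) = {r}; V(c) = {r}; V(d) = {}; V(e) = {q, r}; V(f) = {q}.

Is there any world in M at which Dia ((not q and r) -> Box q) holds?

Yes

Let φ = Dia ((not q and r) -> Box q). Evaluate φ at each world:
  a (successors {b, c}): φ is false.
  b (successors {a, b, e}): φ is true.
  c (successors {a, d, e, f}): φ is true.
  d (successors {b, c}): φ is false.
  e (successors {c, e}): φ is true.
  f (successors {c, e, f}): φ is true.
Detail at b (witness):
  At b: Dia ((not q and r) -> Box q) requires (not q and r) -> Box q at some successor in {a, b, e}.
    (not q and r) -> Box q holds at a, so Dia ((not q and r) -> Box q) is true at b.
      At a: not q and r is false, Box q is false, so (not q and r) -> Box q is true.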